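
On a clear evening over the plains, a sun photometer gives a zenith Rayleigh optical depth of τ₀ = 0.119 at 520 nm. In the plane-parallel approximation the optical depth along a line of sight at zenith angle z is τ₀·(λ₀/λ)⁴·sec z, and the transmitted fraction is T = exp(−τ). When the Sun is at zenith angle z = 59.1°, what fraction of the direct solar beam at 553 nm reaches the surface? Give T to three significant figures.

sec 59.1° = 1.9473.
τ = 0.119 × (520/553)⁴ × 1.9473 = 0.119 × 0.7818 × 1.9473 = 0.1812.
T = exp(−0.1812) = 0.8343.

0.834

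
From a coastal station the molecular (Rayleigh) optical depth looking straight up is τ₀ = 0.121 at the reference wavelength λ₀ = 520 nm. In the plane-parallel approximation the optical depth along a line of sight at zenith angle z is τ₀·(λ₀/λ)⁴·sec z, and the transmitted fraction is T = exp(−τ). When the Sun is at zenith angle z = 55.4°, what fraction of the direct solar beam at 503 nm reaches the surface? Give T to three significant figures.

0.784

sec 55.4° = 1.7610.
τ = 0.121 × (520/503)⁴ × 1.7610 = 0.121 × 1.1422 × 1.7610 = 0.2434.
T = exp(−0.2434) = 0.7840.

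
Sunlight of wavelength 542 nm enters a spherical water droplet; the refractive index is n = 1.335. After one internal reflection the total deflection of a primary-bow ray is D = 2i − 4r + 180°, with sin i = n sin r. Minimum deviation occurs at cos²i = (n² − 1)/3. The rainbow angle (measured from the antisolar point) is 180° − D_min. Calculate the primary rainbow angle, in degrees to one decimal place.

cos²i = (1.78222 − 1)/3 = 0.26074; i = arccos(0.51063) = 59.294°.
sin r = sin 59.294°/1.335 = 0.64405; r = 40.094°.
D_min = 2·59.294° − 4·40.094° + 180° = 138.212°.
Rainbow angle = 180° − D_min = 41.788°.

41.8°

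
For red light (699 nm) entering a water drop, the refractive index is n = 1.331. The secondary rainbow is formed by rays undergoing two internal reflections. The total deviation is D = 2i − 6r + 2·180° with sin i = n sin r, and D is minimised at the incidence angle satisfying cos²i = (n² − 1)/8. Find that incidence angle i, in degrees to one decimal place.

cos²i = (1.331² − 1)/8 = (1.77156 − 1)/8 = 0.09645.
cos i = 0.31056, so i = 71.907°.

71.9°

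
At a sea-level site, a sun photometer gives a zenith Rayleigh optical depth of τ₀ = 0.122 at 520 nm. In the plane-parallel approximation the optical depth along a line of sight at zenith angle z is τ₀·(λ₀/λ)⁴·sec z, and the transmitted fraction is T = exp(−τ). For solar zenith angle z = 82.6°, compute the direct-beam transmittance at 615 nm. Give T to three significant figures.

sec 82.6° = 7.7642.
τ = 0.122 × (520/615)⁴ × 7.7642 = 0.122 × 0.5111 × 7.7642 = 0.4841.
T = exp(−0.4841) = 0.6162.

0.616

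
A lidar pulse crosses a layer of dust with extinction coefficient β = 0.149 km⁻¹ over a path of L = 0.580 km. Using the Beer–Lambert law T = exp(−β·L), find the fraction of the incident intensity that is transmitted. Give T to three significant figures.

τ = β·L = 0.149 × 0.580 = 0.0864.
T = exp(−0.0864) = 0.9172.

0.917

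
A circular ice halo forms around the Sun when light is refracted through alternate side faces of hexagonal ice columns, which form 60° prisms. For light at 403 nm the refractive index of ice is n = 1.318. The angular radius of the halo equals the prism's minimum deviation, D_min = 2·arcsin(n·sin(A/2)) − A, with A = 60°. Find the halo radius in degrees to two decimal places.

22.45°

n·sin(A/2) = 1.318 × sin 30° = 1.318 × 0.5000 = 0.6590.
D_min = 2·arcsin(0.6590) − 60° = 2 × 41.224° − 60° = 22.447°.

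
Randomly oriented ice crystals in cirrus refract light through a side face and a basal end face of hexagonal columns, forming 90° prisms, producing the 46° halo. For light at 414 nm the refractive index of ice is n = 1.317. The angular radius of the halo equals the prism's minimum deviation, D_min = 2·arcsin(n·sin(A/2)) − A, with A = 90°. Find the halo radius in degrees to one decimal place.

n·sin(A/2) = 1.317 × sin 45° = 1.317 × 0.7071 = 0.9313.
D_min = 2·arcsin(0.9313) − 90° = 2 × 68.632° − 90° = 47.264°.

47.3°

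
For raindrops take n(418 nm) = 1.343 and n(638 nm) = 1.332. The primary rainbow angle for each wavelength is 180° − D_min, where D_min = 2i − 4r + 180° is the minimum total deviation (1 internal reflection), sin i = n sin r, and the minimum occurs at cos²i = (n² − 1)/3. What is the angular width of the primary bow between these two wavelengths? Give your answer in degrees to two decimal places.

1.58°

At 418 nm (n = 1.343): cos²i = 0.26788 → i = 58.830°, r = 39.577°, D_min = 139.354°, rainbow angle = 40.646°.
At 638 nm (n = 1.332): cos²i = 0.25807 → i = 59.469°, r = 40.290°, D_min = 137.776°, rainbow angle = 42.224°.
Angular width = |40.646° − 42.224°| = 1.578°.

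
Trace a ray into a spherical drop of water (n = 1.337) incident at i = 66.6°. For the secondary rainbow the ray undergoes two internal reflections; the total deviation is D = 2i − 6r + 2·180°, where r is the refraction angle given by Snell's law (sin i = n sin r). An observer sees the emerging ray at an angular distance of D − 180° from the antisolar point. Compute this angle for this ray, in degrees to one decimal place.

sin r = sin 66.6° / 1.337 = 0.9178/1.337 = 0.6864; r = 43.35°.
D = 2·66.6° − 6·43.35° + 2·180° = 133.20° − 260.09° + 360° = 233.11°.
Angle from antisolar point = D − 180° = 53.11°.

53.1°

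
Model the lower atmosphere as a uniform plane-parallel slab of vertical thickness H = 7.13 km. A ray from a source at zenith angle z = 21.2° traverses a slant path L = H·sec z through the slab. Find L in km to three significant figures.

sec z = 1/cos 21.2° = 1.0726.
L = 7.13 × 1.0726 = 7.648 km.

7.65 km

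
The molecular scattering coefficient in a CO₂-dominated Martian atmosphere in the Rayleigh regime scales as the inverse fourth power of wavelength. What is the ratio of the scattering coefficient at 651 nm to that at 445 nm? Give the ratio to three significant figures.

0.218

Rayleigh scattering ∝ λ⁻⁴, so the ratio of coefficients is the inverse fourth power of the wavelength ratio.
σ(651)/σ(445) = (445/651)⁴ = (0.6836)⁴ = 0.2183.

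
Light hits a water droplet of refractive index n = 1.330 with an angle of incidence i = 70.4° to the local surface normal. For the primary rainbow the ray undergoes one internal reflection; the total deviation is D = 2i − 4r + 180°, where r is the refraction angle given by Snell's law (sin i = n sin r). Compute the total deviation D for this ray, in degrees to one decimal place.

140.4°

sin r = sin 70.4° / 1.330 = 0.9421/1.330 = 0.7083; r = 45.10°.
D = 2·70.4° − 4·45.10° + 180° = 140.80° − 180.39° + 180° = 140.41°.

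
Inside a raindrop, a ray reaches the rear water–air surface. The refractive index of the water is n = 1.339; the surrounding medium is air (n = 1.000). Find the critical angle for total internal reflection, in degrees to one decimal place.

48.3°

sin θ_c = n_air / n = 1.000 / 1.339 = 0.7468.
θ_c = arcsin(0.7468) = 48.32°.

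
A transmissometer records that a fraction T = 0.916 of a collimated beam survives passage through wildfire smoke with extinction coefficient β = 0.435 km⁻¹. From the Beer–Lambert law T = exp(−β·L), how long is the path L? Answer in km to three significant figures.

Beer–Lambert: T = exp(−βL) ⇒ L = −ln(T)/β = −ln(0.916)/0.435 = 0.0877/0.435 = 0.2017 km.

0.202 km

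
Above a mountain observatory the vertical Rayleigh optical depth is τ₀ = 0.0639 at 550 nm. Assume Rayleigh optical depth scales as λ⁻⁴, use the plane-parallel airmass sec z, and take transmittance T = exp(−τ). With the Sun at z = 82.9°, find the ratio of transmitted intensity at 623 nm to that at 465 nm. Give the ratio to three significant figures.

Airmass: sec 82.9° = 8.0905.
τ(623 nm) = 0.0639 × (550/623)⁴ × 8.0905 = 0.0639 × 0.6074 × 8.0905 = 0.3140.
τ(465 nm) = 0.0639 × (550/465)⁴ × 8.0905 = 0.0639 × 1.9572 × 8.0905 = 1.0119.
T(623)/T(465) = exp(τ_B − τ_A) = exp(0.6978) = 2.0094.

2.01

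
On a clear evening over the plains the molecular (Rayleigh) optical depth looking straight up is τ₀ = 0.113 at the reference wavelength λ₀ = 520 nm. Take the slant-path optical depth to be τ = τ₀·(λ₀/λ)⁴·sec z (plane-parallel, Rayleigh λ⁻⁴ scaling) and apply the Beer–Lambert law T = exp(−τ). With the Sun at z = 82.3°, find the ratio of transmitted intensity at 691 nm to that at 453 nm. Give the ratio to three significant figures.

3.30

Airmass: sec 82.3° = 7.4635.
τ(691 nm) = 0.113 × (520/691)⁴ × 7.4635 = 0.113 × 0.3207 × 7.4635 = 0.2705.
τ(453 nm) = 0.113 × (520/453)⁴ × 7.4635 = 0.113 × 1.7363 × 7.4635 = 1.4643.
T(691)/T(453) = exp(τ_B − τ_A) = exp(1.1939) = 3.2998.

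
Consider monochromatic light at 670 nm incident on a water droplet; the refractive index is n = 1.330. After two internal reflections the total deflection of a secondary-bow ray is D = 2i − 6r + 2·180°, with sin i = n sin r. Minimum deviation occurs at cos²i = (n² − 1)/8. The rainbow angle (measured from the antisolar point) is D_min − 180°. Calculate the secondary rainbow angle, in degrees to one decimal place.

cos²i = (1.76890 − 1)/8 = 0.09611; i = arccos(0.31002) = 71.940°.
sin r = sin 71.940°/1.330 = 0.71483; r = 45.630°.
D_min = 2·71.940° − 6·45.630° + 360° = 230.101°.
Rainbow angle = D_min − 180° = 50.101°.

50.1°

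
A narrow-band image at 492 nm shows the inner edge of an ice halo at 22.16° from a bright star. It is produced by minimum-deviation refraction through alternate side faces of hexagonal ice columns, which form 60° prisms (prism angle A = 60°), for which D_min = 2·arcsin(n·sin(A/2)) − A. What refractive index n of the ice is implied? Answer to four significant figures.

Rearranging: n = sin((D_min + A)/2) / sin(A/2).
(D_min + A)/2 = (22.16° + 60°)/2 = 41.080°.
n = sin 41.080° / sin 30° = 0.6571 / 0.5000 = 1.3142.

1.314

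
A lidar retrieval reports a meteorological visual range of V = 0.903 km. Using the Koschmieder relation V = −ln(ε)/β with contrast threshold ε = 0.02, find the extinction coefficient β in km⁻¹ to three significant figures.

β = −ln(0.02) / V = 3.912 / 0.903 = 4.3323 km⁻¹.

4.33 km⁻¹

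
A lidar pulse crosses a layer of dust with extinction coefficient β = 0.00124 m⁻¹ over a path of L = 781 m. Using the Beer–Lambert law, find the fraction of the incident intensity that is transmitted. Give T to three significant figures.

0.380

τ = β·L = 0.00124 × 781 = 0.9684.
T = exp(−0.9684) = 0.3797.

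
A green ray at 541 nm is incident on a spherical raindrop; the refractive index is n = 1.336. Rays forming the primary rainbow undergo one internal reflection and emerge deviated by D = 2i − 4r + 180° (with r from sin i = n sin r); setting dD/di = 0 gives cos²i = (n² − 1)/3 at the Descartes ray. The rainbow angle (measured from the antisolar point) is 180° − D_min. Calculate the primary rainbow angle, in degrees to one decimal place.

41.6°

cos²i = (1.78490 − 1)/3 = 0.26163; i = arccos(0.51150) = 59.236°.
sin r = sin 59.236°/1.336 = 0.64318; r = 40.029°.
D_min = 2·59.236° − 4·40.029° + 180° = 138.356°.
Rainbow angle = 180° − D_min = 41.644°.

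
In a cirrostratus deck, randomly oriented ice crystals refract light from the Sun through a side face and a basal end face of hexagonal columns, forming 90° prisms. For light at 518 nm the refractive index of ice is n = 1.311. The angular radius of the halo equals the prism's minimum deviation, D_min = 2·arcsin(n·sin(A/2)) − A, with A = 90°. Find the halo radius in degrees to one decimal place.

n·sin(A/2) = 1.311 × sin 45° = 1.311 × 0.7071 = 0.9270.
D_min = 2·arcsin(0.9270) − 90° = 2 × 67.974° − 90° = 45.949°.

45.9°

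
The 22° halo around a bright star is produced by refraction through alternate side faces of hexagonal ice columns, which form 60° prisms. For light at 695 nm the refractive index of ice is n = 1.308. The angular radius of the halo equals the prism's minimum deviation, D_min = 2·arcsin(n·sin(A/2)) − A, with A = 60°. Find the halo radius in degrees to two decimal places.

n·sin(A/2) = 1.308 × sin 30° = 1.308 × 0.5000 = 0.6540.
D_min = 2·arcsin(0.6540) − 60° = 2 × 40.844° − 60° = 21.688°.

21.69°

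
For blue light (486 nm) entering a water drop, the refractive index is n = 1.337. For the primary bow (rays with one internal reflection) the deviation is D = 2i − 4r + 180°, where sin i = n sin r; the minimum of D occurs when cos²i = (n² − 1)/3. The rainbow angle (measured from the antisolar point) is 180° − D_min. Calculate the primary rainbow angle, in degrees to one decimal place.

cos²i = (1.78757 − 1)/3 = 0.26252; i = arccos(0.51237) = 59.178°.
sin r = sin 59.178°/1.337 = 0.64231; r = 39.964°.
D_min = 2·59.178° − 4·39.964° + 180° = 138.500°.
Rainbow angle = 180° − D_min = 41.500°.

41.5°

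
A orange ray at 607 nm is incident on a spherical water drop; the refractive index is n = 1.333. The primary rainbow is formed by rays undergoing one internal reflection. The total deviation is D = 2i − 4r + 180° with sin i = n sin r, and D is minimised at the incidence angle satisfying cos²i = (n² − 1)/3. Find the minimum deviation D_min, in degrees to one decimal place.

137.9°

cos²i = (1.77689 − 1)/3 = 0.25896; i = arccos(0.50888) = 59.410°.
sin r = sin 59.410°/1.333 = 0.64579; r = 40.225°.
D_min = 2·59.410° − 4·40.225° + 180° = 137.922°.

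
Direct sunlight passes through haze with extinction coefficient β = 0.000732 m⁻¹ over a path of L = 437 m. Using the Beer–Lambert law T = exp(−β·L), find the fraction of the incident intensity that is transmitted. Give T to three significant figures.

0.726

τ = β·L = 0.000732 × 437 = 0.3199.
T = exp(−0.3199) = 0.7262.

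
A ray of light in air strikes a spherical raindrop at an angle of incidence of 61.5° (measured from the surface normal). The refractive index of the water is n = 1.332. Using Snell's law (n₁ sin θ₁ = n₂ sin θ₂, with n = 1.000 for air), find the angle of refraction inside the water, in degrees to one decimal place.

Snell: sin θ_r = sin θ_i / n = sin 61.5° / 1.332 = 0.8788 / 1.332 = 0.6598.
θ_r = arcsin(0.6598) = 41.28°.

41.3°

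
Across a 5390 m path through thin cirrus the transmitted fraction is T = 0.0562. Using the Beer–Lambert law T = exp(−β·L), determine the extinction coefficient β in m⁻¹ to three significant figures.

0.000534 m⁻¹

Beer–Lambert: T = exp(−βL) ⇒ β = −ln(T)/L = −ln(0.0562)/5390 = 2.8788/5390 = 0.0005341 m⁻¹.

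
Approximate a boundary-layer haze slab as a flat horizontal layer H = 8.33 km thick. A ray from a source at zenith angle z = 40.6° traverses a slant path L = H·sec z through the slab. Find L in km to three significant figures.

11.0 km

sec z = 1/cos 40.6° = 1.3171.
L = 8.33 × 1.3171 = 10.971 km.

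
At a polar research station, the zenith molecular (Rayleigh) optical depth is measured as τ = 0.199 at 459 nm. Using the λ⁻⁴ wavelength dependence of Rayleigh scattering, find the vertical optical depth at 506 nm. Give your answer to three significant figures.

τ(506 nm) = τ(459 nm) × (459/506)⁴ = 0.199 × (0.9071)⁴ = 0.199 × 0.6771 = 0.1347.

0.135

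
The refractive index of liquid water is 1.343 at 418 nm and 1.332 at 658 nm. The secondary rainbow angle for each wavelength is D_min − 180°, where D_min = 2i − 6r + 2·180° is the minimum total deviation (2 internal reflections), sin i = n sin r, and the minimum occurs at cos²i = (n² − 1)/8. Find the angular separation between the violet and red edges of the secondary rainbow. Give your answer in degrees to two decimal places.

2.85°

At 418 nm (n = 1.343): cos²i = 0.10046 → i = 71.522°, r = 44.928°, D_min = 233.478°, rainbow angle = 53.478°.
At 658 nm (n = 1.332): cos²i = 0.09678 → i = 71.875°, r = 45.520°, D_min = 230.628°, rainbow angle = 50.628°.
Angular width = |53.478° − 50.628°| = 2.849°.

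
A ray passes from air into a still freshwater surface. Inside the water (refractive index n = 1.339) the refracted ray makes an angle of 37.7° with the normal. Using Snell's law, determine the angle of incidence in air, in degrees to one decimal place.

55.0°

Snell: sin θ_i = n · sin θ_r = 1.339 × sin 37.7° = 1.339 × 0.6115 = 0.8188.
θ_i = arcsin(0.8188) = 54.97°.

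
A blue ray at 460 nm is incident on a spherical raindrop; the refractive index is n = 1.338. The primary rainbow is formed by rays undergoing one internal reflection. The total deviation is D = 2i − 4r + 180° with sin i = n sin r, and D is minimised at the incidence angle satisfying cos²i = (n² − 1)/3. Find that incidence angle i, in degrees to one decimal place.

cos²i = (1.338² − 1)/3 = (1.79024 − 1)/3 = 0.26341.
cos i = 0.51324, so i = 59.120°.

59.1°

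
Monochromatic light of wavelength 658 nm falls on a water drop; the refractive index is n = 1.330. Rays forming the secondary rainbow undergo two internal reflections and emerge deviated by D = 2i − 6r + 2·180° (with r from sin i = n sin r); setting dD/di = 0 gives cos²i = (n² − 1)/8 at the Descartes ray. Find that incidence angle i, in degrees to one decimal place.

cos²i = (1.330² − 1)/8 = (1.76890 − 1)/8 = 0.09611.
cos i = 0.31002, so i = 71.940°.

71.9°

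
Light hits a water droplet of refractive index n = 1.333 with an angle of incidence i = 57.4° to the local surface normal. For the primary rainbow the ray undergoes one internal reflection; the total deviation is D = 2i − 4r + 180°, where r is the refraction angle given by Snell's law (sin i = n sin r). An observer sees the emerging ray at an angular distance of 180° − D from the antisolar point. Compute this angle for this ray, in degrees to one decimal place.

42.0°

sin r = sin 57.4° / 1.333 = 0.8425/1.333 = 0.6320; r = 39.20°.
D = 2·57.4° − 4·39.20° + 180° = 114.80° − 156.79° + 180° = 138.01°.
Angle from antisolar point = 180° − D = 41.99°.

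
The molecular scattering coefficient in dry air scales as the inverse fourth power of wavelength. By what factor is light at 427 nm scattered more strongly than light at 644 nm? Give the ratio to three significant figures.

Rayleigh scattering ∝ λ⁻⁴, so the ratio of coefficients is the inverse fourth power of the wavelength ratio.
σ(427)/σ(644) = (644/427)⁴ = (1.5082)⁴ = 5.174.

5.17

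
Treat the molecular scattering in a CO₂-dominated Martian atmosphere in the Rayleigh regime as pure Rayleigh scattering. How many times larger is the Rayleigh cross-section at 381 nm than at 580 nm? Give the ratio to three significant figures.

5.37

Rayleigh scattering ∝ λ⁻⁴, so the ratio of coefficients is the inverse fourth power of the wavelength ratio.
σ(381)/σ(580) = (580/381)⁴ = (1.5223)⁴ = 5.37.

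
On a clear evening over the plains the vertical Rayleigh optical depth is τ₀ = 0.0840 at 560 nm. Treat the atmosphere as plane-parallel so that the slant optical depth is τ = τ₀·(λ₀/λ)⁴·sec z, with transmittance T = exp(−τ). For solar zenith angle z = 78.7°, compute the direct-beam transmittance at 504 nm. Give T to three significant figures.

sec 78.7° = 5.1034.
τ = 0.0840 × (560/504)⁴ × 5.1034 = 0.0840 × 1.5242 × 5.1034 = 0.6534.
T = exp(−0.6534) = 0.5203.

0.520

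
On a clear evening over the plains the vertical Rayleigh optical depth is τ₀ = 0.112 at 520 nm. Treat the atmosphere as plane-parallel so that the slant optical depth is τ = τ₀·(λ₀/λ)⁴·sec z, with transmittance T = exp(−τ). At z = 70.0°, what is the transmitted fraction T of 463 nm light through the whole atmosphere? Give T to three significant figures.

0.594

sec 70.0° = 2.9238.
τ = 0.112 × (520/463)⁴ × 2.9238 = 0.112 × 1.5911 × 2.9238 = 0.5210.
T = exp(−0.5210) = 0.5939.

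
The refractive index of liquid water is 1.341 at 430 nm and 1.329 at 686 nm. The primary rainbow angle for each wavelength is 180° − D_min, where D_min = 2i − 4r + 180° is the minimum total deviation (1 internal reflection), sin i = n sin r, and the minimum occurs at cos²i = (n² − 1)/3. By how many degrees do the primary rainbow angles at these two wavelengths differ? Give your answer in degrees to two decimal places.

1.73°

At 430 nm (n = 1.341): cos²i = 0.26609 → i = 58.946°, r = 39.705°, D_min = 139.071°, rainbow angle = 40.929°.
At 686 nm (n = 1.329): cos²i = 0.25541 → i = 59.643°, r = 40.487°, D_min = 137.337°, rainbow angle = 42.663°.
Angular width = |40.929° − 42.663°| = 1.735°.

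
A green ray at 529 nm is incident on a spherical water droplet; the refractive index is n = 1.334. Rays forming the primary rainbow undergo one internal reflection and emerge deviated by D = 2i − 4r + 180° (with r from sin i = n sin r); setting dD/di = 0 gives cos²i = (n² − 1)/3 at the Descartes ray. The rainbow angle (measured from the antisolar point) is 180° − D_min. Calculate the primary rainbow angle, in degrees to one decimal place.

cos²i = (1.77956 − 1)/3 = 0.25985; i = arccos(0.50976) = 59.352°.
sin r = sin 59.352°/1.334 = 0.64492; r = 40.159°.
D_min = 2·59.352° − 4·40.159° + 180° = 138.067°.
Rainbow angle = 180° − D_min = 41.933°.

41.9°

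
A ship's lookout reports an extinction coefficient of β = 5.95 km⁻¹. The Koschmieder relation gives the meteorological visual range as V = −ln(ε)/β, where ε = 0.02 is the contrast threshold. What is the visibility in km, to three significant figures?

0.657 km

V = −ln(0.02) / 5.95 = 3.912 / 5.95 = 0.6575 km.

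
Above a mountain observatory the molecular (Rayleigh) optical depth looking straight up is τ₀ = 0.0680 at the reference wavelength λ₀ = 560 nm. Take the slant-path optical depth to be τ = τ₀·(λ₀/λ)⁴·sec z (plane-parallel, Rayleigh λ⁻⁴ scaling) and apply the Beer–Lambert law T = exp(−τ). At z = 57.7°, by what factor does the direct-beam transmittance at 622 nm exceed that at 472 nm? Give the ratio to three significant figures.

1.18

Airmass: sec 57.7° = 1.8714.
τ(622 nm) = 0.0680 × (560/622)⁴ × 1.8714 = 0.0680 × 0.6570 × 1.8714 = 0.0836.
τ(472 nm) = 0.0680 × (560/472)⁴ × 1.8714 = 0.0680 × 1.9815 × 1.8714 = 0.2522.
T(622)/T(472) = exp(τ_B − τ_A) = exp(0.1685) = 1.1836.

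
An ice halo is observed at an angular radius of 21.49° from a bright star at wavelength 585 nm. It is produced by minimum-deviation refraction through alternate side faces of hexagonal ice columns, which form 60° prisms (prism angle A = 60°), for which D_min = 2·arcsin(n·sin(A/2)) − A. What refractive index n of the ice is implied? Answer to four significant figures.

1.305

Rearranging: n = sin((D_min + A)/2) / sin(A/2).
(D_min + A)/2 = (21.49° + 60°)/2 = 40.745°.
n = sin 40.745° / sin 30° = 0.6527 / 0.5000 = 1.3054.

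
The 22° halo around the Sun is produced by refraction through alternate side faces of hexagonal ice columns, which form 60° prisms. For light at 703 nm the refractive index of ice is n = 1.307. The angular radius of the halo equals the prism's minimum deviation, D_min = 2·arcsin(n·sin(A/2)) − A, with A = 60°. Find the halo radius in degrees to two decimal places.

21.61°

n·sin(A/2) = 1.307 × sin 30° = 1.307 × 0.5000 = 0.6535.
D_min = 2·arcsin(0.6535) − 60° = 2 × 40.806° − 60° = 21.612°.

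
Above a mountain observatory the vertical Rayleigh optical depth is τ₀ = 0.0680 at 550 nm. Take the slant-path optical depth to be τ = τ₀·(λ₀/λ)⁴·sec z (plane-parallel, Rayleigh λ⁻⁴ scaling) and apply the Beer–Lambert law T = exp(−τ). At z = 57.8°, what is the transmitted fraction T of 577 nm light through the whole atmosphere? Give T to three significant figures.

sec 57.8° = 1.8766.
τ = 0.0680 × (550/577)⁴ × 1.8766 = 0.0680 × 0.8256 × 1.8766 = 0.1053.
T = exp(−0.1053) = 0.9000.

0.900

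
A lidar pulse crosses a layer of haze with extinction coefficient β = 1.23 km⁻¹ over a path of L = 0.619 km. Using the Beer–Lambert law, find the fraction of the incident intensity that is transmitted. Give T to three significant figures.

0.467

τ = β·L = 1.23 × 0.619 = 0.7614.
T = exp(−0.7614) = 0.4670.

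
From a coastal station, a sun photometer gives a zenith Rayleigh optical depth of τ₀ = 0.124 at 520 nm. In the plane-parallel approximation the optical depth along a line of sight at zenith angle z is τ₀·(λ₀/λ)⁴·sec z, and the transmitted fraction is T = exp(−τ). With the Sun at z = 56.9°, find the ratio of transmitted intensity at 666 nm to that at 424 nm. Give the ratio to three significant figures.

Airmass: sec 56.9° = 1.8312.
τ(666 nm) = 0.124 × (520/666)⁴ × 1.8312 = 0.124 × 0.3716 × 1.8312 = 0.0844.
τ(424 nm) = 0.124 × (520/424)⁴ × 1.8312 = 0.124 × 2.2623 × 1.8312 = 0.5137.
T(666)/T(424) = exp(τ_B − τ_A) = exp(0.4293) = 1.5362.

1.54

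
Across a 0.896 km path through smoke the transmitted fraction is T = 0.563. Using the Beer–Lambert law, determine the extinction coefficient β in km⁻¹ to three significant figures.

Beer–Lambert: T = exp(−βL) ⇒ β = −ln(T)/L = −ln(0.563)/0.896 = 0.5745/0.896 = 0.6412 km⁻¹.

0.641 km⁻¹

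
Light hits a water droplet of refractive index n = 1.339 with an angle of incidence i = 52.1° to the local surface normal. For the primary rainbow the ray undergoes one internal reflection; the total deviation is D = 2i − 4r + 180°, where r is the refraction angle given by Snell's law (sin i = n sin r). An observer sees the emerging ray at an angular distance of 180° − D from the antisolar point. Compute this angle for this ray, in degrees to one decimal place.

40.2°

sin r = sin 52.1° / 1.339 = 0.7891/1.339 = 0.5893; r = 36.11°.
D = 2·52.1° − 4·36.11° + 180° = 104.20° − 144.43° + 180° = 139.77°.
Angle from antisolar point = 180° − D = 40.23°.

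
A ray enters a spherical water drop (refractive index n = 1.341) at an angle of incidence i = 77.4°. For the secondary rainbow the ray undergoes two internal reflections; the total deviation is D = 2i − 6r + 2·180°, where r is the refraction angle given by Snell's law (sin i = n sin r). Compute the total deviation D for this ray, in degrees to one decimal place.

234.6°

sin r = sin 77.4° / 1.341 = 0.9759/1.341 = 0.7278; r = 46.70°.
D = 2·77.4° − 6·46.70° + 2·180° = 154.80° − 280.19° + 360° = 234.61°.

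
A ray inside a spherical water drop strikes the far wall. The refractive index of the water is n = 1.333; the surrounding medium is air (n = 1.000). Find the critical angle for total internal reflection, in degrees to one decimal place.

sin θ_c = n_air / n = 1.000 / 1.333 = 0.7502.
θ_c = arcsin(0.7502) = 48.61°.

48.6°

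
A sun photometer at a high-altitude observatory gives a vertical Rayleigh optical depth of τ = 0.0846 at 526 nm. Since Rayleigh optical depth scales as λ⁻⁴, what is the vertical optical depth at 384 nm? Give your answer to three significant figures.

0.298

τ(384 nm) = τ(526 nm) × (526/384)⁴ = 0.0846 × (1.3698)⁴ = 0.0846 × 3.5206 = 0.2978.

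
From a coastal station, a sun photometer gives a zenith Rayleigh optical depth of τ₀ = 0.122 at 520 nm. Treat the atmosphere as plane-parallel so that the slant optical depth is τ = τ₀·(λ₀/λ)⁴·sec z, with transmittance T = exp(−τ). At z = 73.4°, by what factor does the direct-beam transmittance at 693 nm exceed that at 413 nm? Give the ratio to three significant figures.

2.55

Airmass: sec 73.4° = 3.5003.
τ(693 nm) = 0.122 × (520/693)⁴ × 3.5003 = 0.122 × 0.3170 × 3.5003 = 0.1354.
τ(413 nm) = 0.122 × (520/413)⁴ × 3.5003 = 0.122 × 2.5131 × 3.5003 = 1.0732.
T(693)/T(413) = exp(τ_B − τ_A) = exp(0.9378) = 2.5544.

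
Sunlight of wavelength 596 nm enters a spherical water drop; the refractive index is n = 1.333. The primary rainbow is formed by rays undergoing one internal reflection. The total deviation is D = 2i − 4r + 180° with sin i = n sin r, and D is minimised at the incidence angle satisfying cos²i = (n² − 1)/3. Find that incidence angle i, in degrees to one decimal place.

cos²i = (1.333² − 1)/3 = (1.77689 − 1)/3 = 0.25896.
cos i = 0.50888, so i = 59.410°.

59.4°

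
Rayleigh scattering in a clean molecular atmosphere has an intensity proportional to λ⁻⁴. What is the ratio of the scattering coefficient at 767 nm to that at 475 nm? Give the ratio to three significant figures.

0.147

Rayleigh scattering ∝ λ⁻⁴, so the ratio of coefficients is the inverse fourth power of the wavelength ratio.
σ(767)/σ(475) = (475/767)⁴ = (0.6193)⁴ = 0.1471.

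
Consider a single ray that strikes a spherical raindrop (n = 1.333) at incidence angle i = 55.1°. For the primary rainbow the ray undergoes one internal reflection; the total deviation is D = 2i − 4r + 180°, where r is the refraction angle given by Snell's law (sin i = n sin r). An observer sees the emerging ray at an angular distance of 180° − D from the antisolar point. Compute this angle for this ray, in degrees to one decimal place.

41.7°

sin r = sin 55.1° / 1.333 = 0.8202/1.333 = 0.6153; r = 37.97°.
D = 2·55.1° − 4·37.97° + 180° = 110.20° − 151.89° + 180° = 138.31°.
Angle from antisolar point = 180° − D = 41.69°.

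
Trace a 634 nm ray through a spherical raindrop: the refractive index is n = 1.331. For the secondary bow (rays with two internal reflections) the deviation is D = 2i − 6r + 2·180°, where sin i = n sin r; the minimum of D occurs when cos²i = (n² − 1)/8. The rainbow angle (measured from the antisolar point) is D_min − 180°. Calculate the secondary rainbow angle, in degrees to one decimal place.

50.4°

cos²i = (1.77156 − 1)/8 = 0.09645; i = arccos(0.31056) = 71.907°.
sin r = sin 71.907°/1.331 = 0.71417; r = 45.575°.
D_min = 2·71.907° − 6·45.575° + 360° = 230.365°.
Rainbow angle = D_min − 180° = 50.365°.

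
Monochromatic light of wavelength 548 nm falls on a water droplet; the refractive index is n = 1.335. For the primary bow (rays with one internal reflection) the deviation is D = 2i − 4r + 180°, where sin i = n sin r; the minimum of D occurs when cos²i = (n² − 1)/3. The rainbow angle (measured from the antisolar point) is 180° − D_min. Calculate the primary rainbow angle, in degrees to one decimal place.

41.8°

cos²i = (1.78222 − 1)/3 = 0.26074; i = arccos(0.51063) = 59.294°.
sin r = sin 59.294°/1.335 = 0.64405; r = 40.094°.
D_min = 2·59.294° − 4·40.094° + 180° = 138.212°.
Rainbow angle = 180° − D_min = 41.788°.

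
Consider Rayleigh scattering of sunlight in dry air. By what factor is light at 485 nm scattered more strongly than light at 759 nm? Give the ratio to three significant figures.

Rayleigh scattering ∝ λ⁻⁴, so the ratio of coefficients is the inverse fourth power of the wavelength ratio.
σ(485)/σ(759) = (759/485)⁴ = (1.5649)⁴ = 5.998.

6.00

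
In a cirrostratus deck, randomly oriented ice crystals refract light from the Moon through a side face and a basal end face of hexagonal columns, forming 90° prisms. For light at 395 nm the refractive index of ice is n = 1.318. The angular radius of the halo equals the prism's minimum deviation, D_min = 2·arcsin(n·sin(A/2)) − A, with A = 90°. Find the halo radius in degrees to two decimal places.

n·sin(A/2) = 1.318 × sin 45° = 1.318 × 0.7071 = 0.9320.
D_min = 2·arcsin(0.9320) − 90° = 2 × 68.743° − 90° = 47.487°.

47.49°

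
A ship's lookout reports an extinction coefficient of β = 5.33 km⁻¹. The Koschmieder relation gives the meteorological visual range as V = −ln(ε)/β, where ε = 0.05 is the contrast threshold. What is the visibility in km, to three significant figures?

0.562 km

V = −ln(0.05) / 5.33 = 2.996 / 5.33 = 0.5621 km.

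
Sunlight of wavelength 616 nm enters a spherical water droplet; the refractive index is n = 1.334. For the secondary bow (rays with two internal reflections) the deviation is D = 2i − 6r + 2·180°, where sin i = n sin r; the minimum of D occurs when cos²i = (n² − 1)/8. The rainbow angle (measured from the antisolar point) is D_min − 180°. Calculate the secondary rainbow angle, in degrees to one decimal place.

51.2°

cos²i = (1.77956 − 1)/8 = 0.09744; i = arccos(0.31216) = 71.810°.
sin r = sin 71.810°/1.334 = 0.71217; r = 45.411°.
D_min = 2·71.810° − 6·45.411° + 360° = 231.153°.
Rainbow angle = D_min − 180° = 51.153°.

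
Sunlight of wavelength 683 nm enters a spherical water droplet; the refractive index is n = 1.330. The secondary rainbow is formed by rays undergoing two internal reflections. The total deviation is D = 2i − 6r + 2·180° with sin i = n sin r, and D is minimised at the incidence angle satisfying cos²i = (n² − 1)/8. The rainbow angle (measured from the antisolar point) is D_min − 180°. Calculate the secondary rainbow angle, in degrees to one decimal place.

50.1°

cos²i = (1.76890 − 1)/8 = 0.09611; i = arccos(0.31002) = 71.940°.
sin r = sin 71.940°/1.330 = 0.71483; r = 45.630°.
D_min = 2·71.940° − 6·45.630° + 360° = 230.101°.
Rainbow angle = D_min − 180° = 50.101°.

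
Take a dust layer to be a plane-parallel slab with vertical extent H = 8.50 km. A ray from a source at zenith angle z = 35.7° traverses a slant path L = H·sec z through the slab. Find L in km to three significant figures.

sec z = 1/cos 35.7° = 1.2314.
L = 8.50 × 1.2314 = 10.467 km.

10.5 km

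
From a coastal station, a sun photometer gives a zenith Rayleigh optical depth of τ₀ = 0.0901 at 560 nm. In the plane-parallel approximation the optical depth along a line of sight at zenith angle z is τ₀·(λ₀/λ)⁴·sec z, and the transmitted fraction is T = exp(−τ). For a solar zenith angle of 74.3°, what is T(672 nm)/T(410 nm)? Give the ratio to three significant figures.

Airmass: sec 74.3° = 3.6955.
τ(672 nm) = 0.0901 × (560/672)⁴ × 3.6955 = 0.0901 × 0.4823 × 3.6955 = 0.1606.
τ(410 nm) = 0.0901 × (560/410)⁴ × 3.6955 = 0.0901 × 3.4803 × 3.6955 = 1.1588.
T(672)/T(410) = exp(τ_B − τ_A) = exp(0.9982) = 2.7135.

2.71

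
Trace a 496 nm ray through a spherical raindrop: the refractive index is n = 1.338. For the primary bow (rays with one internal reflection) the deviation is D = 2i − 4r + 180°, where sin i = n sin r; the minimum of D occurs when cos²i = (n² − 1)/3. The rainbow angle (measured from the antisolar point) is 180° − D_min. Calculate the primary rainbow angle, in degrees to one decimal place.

41.4°

cos²i = (1.79024 − 1)/3 = 0.26341; i = arccos(0.51324) = 59.120°.
sin r = sin 59.120°/1.338 = 0.64144; r = 39.899°.
D_min = 2·59.120° − 4·39.899° + 180° = 138.643°.
Rainbow angle = 180° − D_min = 41.357°.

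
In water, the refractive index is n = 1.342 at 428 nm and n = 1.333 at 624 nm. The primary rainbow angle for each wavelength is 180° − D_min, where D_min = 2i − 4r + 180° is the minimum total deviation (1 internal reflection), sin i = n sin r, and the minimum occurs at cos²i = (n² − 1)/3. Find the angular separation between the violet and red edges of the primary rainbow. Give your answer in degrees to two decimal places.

At 428 nm (n = 1.342): cos²i = 0.26699 → i = 58.888°, r = 39.641°, D_min = 139.213°, rainbow angle = 40.787°.
At 624 nm (n = 1.333): cos²i = 0.25896 → i = 59.410°, r = 40.225°, D_min = 137.922°, rainbow angle = 42.078°.
Angular width = |40.787° − 42.078°| = 1.291°.

1.29°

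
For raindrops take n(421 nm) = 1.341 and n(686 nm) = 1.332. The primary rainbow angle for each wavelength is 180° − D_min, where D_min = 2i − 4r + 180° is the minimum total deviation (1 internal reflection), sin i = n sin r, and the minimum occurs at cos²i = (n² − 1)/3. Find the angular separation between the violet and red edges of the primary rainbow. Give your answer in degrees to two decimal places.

At 421 nm (n = 1.341): cos²i = 0.26609 → i = 58.946°, r = 39.705°, D_min = 139.071°, rainbow angle = 40.929°.
At 686 nm (n = 1.332): cos²i = 0.25807 → i = 59.469°, r = 40.290°, D_min = 137.776°, rainbow angle = 42.224°.
Angular width = |40.929° − 42.224°| = 1.295°.

1.29°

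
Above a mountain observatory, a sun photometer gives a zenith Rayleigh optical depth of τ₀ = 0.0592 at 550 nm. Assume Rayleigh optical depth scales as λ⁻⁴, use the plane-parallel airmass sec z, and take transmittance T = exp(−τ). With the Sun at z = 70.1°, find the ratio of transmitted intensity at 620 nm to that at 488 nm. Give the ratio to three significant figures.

Airmass: sec 70.1° = 2.9379.
τ(620 nm) = 0.0592 × (550/620)⁴ × 2.9379 = 0.0592 × 0.6193 × 2.9379 = 0.1077.
τ(488 nm) = 0.0592 × (550/488)⁴ × 2.9379 = 0.0592 × 1.6135 × 2.9379 = 0.2806.
T(620)/T(488) = exp(τ_B − τ_A) = exp(0.1729) = 1.1888.

1.19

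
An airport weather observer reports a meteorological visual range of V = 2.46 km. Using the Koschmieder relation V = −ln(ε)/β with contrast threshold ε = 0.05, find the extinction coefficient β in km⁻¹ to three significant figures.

1.22 km⁻¹

β = −ln(0.05) / V = 2.996 / 2.46 = 1.2178 km⁻¹.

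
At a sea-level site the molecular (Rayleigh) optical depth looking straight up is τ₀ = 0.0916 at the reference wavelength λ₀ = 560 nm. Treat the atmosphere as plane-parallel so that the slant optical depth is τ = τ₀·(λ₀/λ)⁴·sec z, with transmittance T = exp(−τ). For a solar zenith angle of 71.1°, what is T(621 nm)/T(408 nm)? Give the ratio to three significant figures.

2.26

Airmass: sec 71.1° = 3.0872.
τ(621 nm) = 0.0916 × (560/621)⁴ × 3.0872 = 0.0916 × 0.6613 × 3.0872 = 0.1870.
τ(408 nm) = 0.0916 × (560/408)⁴ × 3.0872 = 0.0916 × 3.5490 × 3.0872 = 1.0036.
T(621)/T(408) = exp(τ_B − τ_A) = exp(0.8166) = 2.2629.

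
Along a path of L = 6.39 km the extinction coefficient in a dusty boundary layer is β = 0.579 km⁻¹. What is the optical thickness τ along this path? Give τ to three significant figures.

τ = β·L = 0.579 × 6.39 = 3.6998.

3.70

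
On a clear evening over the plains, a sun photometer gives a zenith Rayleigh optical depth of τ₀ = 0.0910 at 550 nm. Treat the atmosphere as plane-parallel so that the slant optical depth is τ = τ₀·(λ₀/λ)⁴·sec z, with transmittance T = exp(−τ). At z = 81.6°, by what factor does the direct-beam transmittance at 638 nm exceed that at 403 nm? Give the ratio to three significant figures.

6.15

Airmass: sec 81.6° = 6.8454.
τ(638 nm) = 0.0910 × (550/638)⁴ × 6.8454 = 0.0910 × 0.5523 × 6.8454 = 0.3440.
τ(403 nm) = 0.0910 × (550/403)⁴ × 6.8454 = 0.0910 × 3.4692 × 6.8454 = 2.1611.
T(638)/T(403) = exp(τ_B − τ_A) = exp(1.8170) = 6.1537.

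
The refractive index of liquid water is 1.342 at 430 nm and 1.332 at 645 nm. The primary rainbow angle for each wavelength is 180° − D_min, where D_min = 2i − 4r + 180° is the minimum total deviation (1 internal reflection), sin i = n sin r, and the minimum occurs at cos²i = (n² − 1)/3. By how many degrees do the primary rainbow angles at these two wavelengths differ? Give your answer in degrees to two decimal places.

At 430 nm (n = 1.342): cos²i = 0.26699 → i = 58.888°, r = 39.641°, D_min = 139.213°, rainbow angle = 40.787°.
At 645 nm (n = 1.332): cos²i = 0.25807 → i = 59.469°, r = 40.290°, D_min = 137.776°, rainbow angle = 42.224°.
Angular width = |40.787° − 42.224°| = 1.437°.

1.44°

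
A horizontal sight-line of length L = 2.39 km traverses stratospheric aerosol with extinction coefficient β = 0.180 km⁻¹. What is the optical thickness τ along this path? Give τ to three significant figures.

τ = β·L = 0.180 × 2.39 = 0.4302.

0.430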